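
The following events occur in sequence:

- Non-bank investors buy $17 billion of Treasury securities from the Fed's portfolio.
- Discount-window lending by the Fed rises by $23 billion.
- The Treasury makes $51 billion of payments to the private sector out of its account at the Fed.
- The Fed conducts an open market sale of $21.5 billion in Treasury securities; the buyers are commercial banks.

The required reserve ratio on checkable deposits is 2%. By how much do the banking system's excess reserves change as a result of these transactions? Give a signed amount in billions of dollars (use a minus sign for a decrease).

+$34.82 billion

Asset sale (to non-banks) $17 billion: reserves −$17B, deposits −$17B.
Discount-window loan $23 billion: reserves +$23B, deposits 0.
Government spending $51 billion: reserves +$51B, deposits +$51B.
OMO sale (to banks) $21.5 billion: reserves −$21.5B, deposits 0.
Totals: Δreserves = +$35.5B, Δdeposits = +$34B.
Δrequired reserves = 2% × +$34B = +$0.68B.
Δexcess reserves = Δreserves − Δrequired = +$35.5B − (+$0.68B) = +$34.82 billion.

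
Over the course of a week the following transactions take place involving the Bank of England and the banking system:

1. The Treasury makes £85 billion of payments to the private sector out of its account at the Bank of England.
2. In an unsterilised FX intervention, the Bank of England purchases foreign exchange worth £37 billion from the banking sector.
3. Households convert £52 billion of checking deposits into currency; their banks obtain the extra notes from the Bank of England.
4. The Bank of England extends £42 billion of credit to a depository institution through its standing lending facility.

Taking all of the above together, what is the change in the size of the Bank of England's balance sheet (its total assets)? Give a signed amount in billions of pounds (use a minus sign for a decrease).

+£79 billion

Government spending £85 billion: only the composition of liabilities changes → 0.
FX purchase £37 billion: a Bank of England asset is acquired → +£37B.
Currency withdrawal £52 billion: only the composition of liabilities changes → 0.
Discount-window loan £42 billion: a Bank of England asset is acquired → +£42B.
Net: 0 + 37 + 0 + 42 = +£79 billion.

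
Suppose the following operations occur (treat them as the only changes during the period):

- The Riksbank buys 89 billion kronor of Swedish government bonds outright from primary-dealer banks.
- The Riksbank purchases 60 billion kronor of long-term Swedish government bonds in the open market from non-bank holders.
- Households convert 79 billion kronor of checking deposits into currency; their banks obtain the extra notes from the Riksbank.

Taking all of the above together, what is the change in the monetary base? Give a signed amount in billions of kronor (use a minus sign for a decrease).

Riksbank balance sheet:
  Assets:      Securities +149B
  Liabilities: Bank reserves +70B, Currency in circulation +79B
Commercial banking system:
  Assets:      Reserves at CB +70B, Securities −89B
  Liabilities: Checkable deposits −19B
Monetary base = currency + reserves: +79B + (+70B) = +149 billion.

+149 billion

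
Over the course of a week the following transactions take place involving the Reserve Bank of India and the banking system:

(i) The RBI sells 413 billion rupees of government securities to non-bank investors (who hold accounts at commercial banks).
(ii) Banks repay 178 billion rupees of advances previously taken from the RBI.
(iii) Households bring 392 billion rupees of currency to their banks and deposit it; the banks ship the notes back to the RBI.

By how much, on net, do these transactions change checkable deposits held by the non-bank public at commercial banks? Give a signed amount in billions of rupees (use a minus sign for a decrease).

-21 billion

Asset sale (to non-banks) 413 billion rupees: non-bank counterparties' bank balances fall → −413B.
Discount-window repayment 178 billion rupees: the counterparty is a bank, so public deposits are unchanged → 0.
Currency deposit 392 billion rupees: non-bank counterparties' bank balances rise → +392B.
Net: −413 + 0 + 392 = -21 billion.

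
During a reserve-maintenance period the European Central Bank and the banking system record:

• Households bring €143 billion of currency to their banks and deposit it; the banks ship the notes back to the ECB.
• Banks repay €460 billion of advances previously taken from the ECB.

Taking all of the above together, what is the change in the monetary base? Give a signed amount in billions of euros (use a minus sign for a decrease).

ECB balance sheet:
  Assets:      Loans to banks −€460B
  Liabilities: Bank reserves −€317B, Currency in circulation −€143B
Commercial banking system:
  Assets:      Reserves at CB −€317B
  Liabilities: Checkable deposits +€143B, Borrowings from CB −€460B
Monetary base = currency + reserves: −€143B + (−€317B) = -€460 billion.

-€460 billion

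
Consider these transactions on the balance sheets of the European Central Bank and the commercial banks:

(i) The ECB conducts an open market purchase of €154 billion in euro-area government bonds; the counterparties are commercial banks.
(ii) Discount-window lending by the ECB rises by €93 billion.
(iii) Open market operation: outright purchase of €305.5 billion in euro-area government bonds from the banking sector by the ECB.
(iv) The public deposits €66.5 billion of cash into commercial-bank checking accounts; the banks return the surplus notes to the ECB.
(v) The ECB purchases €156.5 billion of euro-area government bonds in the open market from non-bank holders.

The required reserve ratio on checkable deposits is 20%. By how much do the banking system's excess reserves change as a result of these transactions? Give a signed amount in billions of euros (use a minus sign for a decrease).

OMO purchase (from banks) €154 billion: reserves +€154B, deposits 0.
Discount-window loan €93 billion: reserves +€93B, deposits 0.
OMO purchase (from banks) €305.5 billion: reserves +€305.5B, deposits 0.
Currency deposit €66.5 billion: reserves +€66.5B, deposits +€66.5B.
Asset purchase (from non-banks) €156.5 billion: reserves +€156.5B, deposits +€156.5B.
Totals: Δreserves = +€775.5B, Δdeposits = +€223B.
Δrequired reserves = 20% × +€223B = +€44.6B.
Δexcess reserves = Δreserves − Δrequired = +€775.5B − (+€44.6B) = +€730.9 billion.

+€730.9 billion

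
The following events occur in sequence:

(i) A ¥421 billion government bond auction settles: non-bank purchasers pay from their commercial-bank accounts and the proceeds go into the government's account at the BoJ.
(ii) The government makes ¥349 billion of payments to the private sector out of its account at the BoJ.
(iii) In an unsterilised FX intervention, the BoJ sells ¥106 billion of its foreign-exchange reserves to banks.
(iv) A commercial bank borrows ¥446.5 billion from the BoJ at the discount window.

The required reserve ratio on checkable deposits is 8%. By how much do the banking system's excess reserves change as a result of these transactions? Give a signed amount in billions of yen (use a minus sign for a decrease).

+¥274.26 billion

Government account inflow ¥421 billion: reserves −¥421B, deposits −¥421B.
Government spending ¥349 billion: reserves +¥349B, deposits +¥349B.
FX sale ¥106 billion: reserves −¥106B, deposits 0.
Discount-window loan ¥446.5 billion: reserves +¥446.5B, deposits 0.
Totals: Δreserves = +¥268.5B, Δdeposits = −¥72B.
Δrequired reserves = 8% × −¥72B = −¥5.76B.
Δexcess reserves = Δreserves − Δrequired = +¥268.5B − (−¥5.76B) = +¥274.26 billion.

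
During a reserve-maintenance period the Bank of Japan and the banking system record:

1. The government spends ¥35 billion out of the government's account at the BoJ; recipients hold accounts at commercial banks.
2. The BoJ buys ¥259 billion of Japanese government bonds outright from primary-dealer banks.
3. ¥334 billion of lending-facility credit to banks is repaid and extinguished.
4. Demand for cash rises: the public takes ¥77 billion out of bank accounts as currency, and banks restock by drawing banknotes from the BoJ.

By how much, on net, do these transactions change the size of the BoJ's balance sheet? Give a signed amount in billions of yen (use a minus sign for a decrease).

-¥75 billion

BoJ balance sheet:
  Assets:      Securities +¥259B, Loans to banks −¥334B
  Liabilities: Bank reserves −¥117B, Currency in circulation +¥77B, Government deposits −¥35B
Change in total BoJ assets = -¥75 billion.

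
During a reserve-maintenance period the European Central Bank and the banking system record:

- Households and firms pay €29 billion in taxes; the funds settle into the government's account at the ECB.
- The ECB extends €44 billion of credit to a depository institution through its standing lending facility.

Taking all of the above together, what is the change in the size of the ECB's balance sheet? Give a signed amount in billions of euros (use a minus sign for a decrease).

Government account inflow €29 billion: only the composition of liabilities changes → 0.
Discount-window loan €44 billion: an ECB asset is acquired → +€44B.
Net: 0 + 44 = +€44 billion.

+€44 billion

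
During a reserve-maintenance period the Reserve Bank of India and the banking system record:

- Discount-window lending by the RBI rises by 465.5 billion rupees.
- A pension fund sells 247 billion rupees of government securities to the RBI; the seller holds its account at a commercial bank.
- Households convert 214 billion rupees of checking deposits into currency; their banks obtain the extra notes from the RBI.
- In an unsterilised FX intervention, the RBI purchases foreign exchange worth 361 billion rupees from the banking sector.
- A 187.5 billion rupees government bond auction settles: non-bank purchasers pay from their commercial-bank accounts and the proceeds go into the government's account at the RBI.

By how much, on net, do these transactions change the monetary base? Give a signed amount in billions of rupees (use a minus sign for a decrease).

+886 billion

Discount-window loan 465.5 billion rupees: RBI balance sheet expands → +465.5B.
Asset purchase (from non-banks) 247 billion rupees: RBI balance sheet expands → +247B.
Currency withdrawal 214 billion rupees: just a shift between currency and reserves — both are base money → 0.
FX purchase 361 billion rupees: RBI balance sheet expands → +361B.
Government account inflow 187.5 billion rupees: reserves shift to a non-base liability → −187.5B.
Net: 465.5 + 247 + 0 + 361 − 187.5 = +886 billion.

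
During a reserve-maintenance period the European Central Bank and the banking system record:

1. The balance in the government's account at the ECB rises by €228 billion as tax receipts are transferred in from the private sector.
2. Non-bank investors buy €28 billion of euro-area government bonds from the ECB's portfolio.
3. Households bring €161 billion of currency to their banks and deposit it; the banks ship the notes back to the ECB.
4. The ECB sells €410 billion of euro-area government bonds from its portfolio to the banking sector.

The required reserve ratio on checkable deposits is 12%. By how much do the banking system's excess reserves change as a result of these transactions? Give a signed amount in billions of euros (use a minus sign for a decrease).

-€493.6 billion

Government account inflow €228 billion: reserves −€228B, deposits −€228B.
Asset sale (to non-banks) €28 billion: reserves −€28B, deposits −€28B.
Currency deposit €161 billion: reserves +€161B, deposits +€161B.
OMO sale (to banks) €410 billion: reserves −€410B, deposits 0.
Totals: Δreserves = −€505B, Δdeposits = −€95B.
Δrequired reserves = 12% × −€95B = −€11.4B.
Δexcess reserves = Δreserves − Δrequired = −€505B − (−€11.4B) = -€493.6 billion.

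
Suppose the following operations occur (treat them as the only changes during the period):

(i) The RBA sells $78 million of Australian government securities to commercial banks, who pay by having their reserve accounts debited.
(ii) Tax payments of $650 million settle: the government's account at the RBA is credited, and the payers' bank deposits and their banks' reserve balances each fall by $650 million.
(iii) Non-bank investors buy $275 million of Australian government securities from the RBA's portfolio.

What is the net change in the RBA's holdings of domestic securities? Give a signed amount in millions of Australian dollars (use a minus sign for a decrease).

-$353 million

RBA balance sheet:
  Assets:      Securities −$353M
  Liabilities: Bank reserves −$1003M, Government deposits +$650M
So the change in the RBA's holdings of domestic securities is -$353 million.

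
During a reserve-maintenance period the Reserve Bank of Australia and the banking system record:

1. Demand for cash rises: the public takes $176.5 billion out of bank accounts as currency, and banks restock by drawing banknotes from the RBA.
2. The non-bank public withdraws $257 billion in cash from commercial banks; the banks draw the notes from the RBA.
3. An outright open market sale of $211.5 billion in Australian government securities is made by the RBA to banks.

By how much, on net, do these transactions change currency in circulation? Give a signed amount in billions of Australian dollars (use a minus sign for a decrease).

+$433.5 billion

RBA balance sheet:
  Assets:      Securities −$211.5B
  Liabilities: Bank reserves −$645B, Currency in circulation +$433.5B
Commercial banking system:
  Assets:      Reserves at CB −$645B, Securities +$211.5B
  Liabilities: Checkable deposits −$433.5B
So the change in currency in circulation is +$433.5 billion.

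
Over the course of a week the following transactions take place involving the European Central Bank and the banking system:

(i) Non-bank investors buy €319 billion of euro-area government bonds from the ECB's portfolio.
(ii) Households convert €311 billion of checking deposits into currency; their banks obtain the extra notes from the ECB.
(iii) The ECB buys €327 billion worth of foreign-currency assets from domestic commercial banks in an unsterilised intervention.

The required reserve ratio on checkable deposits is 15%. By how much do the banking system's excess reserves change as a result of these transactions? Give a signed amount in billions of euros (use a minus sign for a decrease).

Asset sale (to non-banks) €319 billion: reserves −€319B, deposits −€319B.
Currency withdrawal €311 billion: reserves −€311B, deposits −€311B.
FX purchase €327 billion: reserves +€327B, deposits 0.
Totals: Δreserves = −€303B, Δdeposits = −€630B.
Δrequired reserves = 15% × −€630B = −€94.5B.
Δexcess reserves = Δreserves − Δrequired = −€303B − (−€94.5B) = -€208.5 billion.

-€208.5 billion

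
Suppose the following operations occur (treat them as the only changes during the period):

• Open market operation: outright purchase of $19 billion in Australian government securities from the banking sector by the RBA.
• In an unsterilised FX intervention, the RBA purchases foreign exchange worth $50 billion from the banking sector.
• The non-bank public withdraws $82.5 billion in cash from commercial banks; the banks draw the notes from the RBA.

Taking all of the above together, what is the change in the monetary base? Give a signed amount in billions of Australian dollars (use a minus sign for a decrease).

+$69 billion

OMO purchase (from banks) $19 billion: RBA balance sheet expands → +$19B.
FX purchase $50 billion: RBA balance sheet expands → +$50B.
Currency withdrawal $82.5 billion: just a shift between currency and reserves — both are base money → 0.
Net: 19 + 50 + 0 = +$69 billion.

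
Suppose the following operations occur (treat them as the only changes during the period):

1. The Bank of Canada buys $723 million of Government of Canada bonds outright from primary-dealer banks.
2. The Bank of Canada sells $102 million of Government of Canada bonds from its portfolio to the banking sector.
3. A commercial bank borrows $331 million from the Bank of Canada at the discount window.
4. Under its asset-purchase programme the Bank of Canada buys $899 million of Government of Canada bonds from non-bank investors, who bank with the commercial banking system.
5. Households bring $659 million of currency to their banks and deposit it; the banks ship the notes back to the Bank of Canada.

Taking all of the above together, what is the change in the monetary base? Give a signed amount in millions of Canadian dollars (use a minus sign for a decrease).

+$1851 million

OMO purchase (from banks) $723 million: Bank of Canada balance sheet expands → +$723M.
OMO sale (to banks) $102 million: Bank of Canada balance sheet contracts → −$102M.
Discount-window loan $331 million: Bank of Canada balance sheet expands → +$331M.
Asset purchase (from non-banks) $899 million: Bank of Canada balance sheet expands → +$899M.
Currency deposit $659 million: just a shift between currency and reserves — both are base money → 0.
Net: 723 − 102 + 331 + 899 + 0 = +$1851 million.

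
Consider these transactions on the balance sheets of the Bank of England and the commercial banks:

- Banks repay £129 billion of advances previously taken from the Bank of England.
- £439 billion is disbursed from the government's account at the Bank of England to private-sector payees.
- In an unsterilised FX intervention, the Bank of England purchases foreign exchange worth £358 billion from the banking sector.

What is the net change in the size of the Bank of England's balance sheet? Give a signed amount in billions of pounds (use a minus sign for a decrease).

Discount-window repayment £129 billion: a Bank of England asset is shed → −£129B.
Government spending £439 billion: only the composition of liabilities changes → 0.
FX purchase £358 billion: a Bank of England asset is acquired → +£358B.
Net: −129 + 0 + 358 = +£229 billion.

+£229 billion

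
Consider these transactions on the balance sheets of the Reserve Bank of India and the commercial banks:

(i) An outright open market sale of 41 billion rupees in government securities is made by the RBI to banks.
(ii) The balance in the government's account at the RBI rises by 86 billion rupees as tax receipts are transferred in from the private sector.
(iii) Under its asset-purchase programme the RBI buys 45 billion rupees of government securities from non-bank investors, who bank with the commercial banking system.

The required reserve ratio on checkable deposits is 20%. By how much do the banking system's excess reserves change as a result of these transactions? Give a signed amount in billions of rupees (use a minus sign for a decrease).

-73.8 billion

OMO sale (to banks) 41 billion rupees: reserves −41B, deposits 0.
Government account inflow 86 billion rupees: reserves −86B, deposits −86B.
Asset purchase (from non-banks) 45 billion rupees: reserves +45B, deposits +45B.
Totals: Δreserves = −82B, Δdeposits = −41B.
Δrequired reserves = 20% × −41B = −8.2B.
Δexcess reserves = Δreserves − Δrequired = −82B − (−8.2B) = -73.8 billion.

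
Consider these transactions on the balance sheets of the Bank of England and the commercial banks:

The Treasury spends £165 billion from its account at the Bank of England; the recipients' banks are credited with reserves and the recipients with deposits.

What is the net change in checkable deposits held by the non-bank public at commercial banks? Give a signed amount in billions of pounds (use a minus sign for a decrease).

+£165 billion

Bank of England balance sheet:
  Assets:      no change
  Liabilities: Bank reserves +£165B, Government deposits −£165B
Commercial banking system:
  Assets:      Reserves at CB +£165B
  Liabilities: Checkable deposits +£165B
So the change in checkable deposits held by the non-bank public at commercial banks is +£165 billion.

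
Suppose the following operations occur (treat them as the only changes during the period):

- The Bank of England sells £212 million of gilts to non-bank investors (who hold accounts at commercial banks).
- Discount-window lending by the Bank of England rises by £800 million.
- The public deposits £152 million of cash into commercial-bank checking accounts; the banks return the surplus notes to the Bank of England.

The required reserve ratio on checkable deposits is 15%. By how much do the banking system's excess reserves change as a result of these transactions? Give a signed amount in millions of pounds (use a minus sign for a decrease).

+£749 million

Asset sale (to non-banks) £212 million: reserves −£212M, deposits −£212M.
Discount-window loan £800 million: reserves +£800M, deposits 0.
Currency deposit £152 million: reserves +£152M, deposits +£152M.
Totals: Δreserves = +£740M, Δdeposits = −£60M.
Δrequired reserves = 15% × −£60M = −£9M.
Δexcess reserves = Δreserves − Δrequired = +£740M − (−£9M) = +£749 million.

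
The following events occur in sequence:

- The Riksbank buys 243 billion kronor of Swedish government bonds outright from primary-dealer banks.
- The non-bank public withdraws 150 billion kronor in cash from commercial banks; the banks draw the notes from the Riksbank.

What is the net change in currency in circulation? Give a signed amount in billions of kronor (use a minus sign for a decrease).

Riksbank balance sheet:
  Assets:      Securities +243B
  Liabilities: Bank reserves +93B, Currency in circulation +150B
So the change in currency in circulation is +150 billion.

+150 billion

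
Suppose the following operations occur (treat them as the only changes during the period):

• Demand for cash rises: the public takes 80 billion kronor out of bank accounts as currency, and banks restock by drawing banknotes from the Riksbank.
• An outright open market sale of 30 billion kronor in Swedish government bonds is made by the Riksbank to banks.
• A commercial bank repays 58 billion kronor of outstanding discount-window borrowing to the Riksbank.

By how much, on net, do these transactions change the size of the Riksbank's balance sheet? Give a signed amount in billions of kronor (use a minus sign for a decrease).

-88 billion

Riksbank balance sheet:
  Assets:      Securities −30B, Loans to banks −58B
  Liabilities: Bank reserves −168B, Currency in circulation +80B
Change in total Riksbank assets = -88 billion.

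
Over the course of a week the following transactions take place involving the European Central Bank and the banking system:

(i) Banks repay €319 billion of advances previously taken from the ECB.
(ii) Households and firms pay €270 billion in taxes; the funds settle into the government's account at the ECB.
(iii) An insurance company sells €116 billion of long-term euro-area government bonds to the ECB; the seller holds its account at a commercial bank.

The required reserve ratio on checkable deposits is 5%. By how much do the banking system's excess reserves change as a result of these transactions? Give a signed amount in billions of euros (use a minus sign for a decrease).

Discount-window repayment €319 billion: reserves −€319B, deposits 0.
Government account inflow €270 billion: reserves −€270B, deposits −€270B.
Asset purchase (from non-banks) €116 billion: reserves +€116B, deposits +€116B.
Totals: Δreserves = −€473B, Δdeposits = −€154B.
Δrequired reserves = 5% × −€154B = −€7.7B.
Δexcess reserves = Δreserves − Δrequired = −€473B − (−€7.7B) = -€465.3 billion.

-€465.3 billion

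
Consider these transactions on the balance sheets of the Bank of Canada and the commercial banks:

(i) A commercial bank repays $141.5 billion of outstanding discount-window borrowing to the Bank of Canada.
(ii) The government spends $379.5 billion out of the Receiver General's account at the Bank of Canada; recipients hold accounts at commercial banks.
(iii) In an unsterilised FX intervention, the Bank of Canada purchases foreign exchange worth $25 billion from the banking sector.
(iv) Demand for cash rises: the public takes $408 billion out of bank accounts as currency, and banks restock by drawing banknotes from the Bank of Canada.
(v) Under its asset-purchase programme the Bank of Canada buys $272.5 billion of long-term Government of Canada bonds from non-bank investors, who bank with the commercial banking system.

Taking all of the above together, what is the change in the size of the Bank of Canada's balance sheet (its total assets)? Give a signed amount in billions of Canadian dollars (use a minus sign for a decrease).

+$156 billion

Bank of Canada balance sheet:
  Assets:      Securities +$272.5B, Loans to banks −$141.5B, Foreign assets +$25B
  Liabilities: Bank reserves +$127.5B, Currency in circulation +$408B, Government deposits −$379.5B
Change in total Bank of Canada assets = +$156 billion.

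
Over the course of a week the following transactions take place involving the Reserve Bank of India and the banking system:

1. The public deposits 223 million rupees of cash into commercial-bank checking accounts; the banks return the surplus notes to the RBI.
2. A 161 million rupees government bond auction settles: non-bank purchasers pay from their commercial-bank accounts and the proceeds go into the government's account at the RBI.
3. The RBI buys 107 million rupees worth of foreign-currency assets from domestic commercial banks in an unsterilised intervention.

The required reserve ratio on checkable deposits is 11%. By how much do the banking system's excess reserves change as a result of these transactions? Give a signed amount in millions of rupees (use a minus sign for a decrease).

+162.18 million

Currency deposit 223 million rupees: reserves +223M, deposits +223M.
Government account inflow 161 million rupees: reserves −161M, deposits −161M.
FX purchase 107 million rupees: reserves +107M, deposits 0.
Totals: Δreserves = +169M, Δdeposits = +62M.
Δrequired reserves = 11% × +62M = +6.82M.
Δexcess reserves = Δreserves − Δrequired = +169M − (+6.82M) = +162.18 million.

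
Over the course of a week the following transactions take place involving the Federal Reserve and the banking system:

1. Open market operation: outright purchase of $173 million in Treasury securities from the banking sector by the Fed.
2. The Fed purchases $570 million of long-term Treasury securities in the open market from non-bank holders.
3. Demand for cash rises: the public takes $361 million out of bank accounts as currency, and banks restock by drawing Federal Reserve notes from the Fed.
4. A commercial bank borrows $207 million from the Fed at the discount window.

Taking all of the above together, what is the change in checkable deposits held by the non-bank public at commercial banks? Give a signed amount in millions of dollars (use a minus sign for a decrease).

+$209 million

OMO purchase (from banks) $173 million: the counterparty is a bank, so public deposits are unchanged → 0.
Asset purchase (from non-banks) $570 million: non-bank counterparties' bank balances rise → +$570M.
Currency withdrawal $361 million: non-bank counterparties' bank balances fall → −$361M.
Discount-window loan $207 million: the counterparty is a bank, so public deposits are unchanged → 0.
Net: 0 + 570 − 361 + 0 = +$209 million.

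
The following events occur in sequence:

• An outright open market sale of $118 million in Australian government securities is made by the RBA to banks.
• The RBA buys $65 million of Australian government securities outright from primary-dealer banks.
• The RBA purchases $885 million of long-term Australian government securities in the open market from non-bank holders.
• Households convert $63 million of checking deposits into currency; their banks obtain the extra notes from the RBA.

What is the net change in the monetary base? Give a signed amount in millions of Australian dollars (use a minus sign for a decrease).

+$832 million

OMO sale (to banks) $118 million: RBA balance sheet contracts → −$118M.
OMO purchase (from banks) $65 million: RBA balance sheet expands → +$65M.
Asset purchase (from non-banks) $885 million: RBA balance sheet expands → +$885M.
Currency withdrawal $63 million: just a shift between currency and reserves — both are base money → 0.
Net: −118 + 65 + 885 + 0 = +$832 million.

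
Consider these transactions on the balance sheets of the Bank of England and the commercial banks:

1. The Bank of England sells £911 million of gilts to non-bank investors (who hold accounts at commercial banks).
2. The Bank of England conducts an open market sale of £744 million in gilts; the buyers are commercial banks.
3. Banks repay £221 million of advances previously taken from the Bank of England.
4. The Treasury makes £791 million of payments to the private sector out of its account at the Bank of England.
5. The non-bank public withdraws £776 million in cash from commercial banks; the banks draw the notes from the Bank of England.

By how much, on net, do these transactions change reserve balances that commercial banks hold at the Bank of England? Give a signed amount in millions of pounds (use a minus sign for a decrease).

-£1861 million

Bank of England balance sheet:
  Assets:      Securities −£1655M, Loans to banks −£221M
  Liabilities: Bank reserves −£1861M, Currency in circulation +£776M, Government deposits −£791M
Commercial banking system:
  Assets:      Reserves at CB −£1861M, Securities +£744M
  Liabilities: Checkable deposits −£896M, Borrowings from CB −£221M
So the change in reserve balances that commercial banks hold at the Bank of England is -£1861 million.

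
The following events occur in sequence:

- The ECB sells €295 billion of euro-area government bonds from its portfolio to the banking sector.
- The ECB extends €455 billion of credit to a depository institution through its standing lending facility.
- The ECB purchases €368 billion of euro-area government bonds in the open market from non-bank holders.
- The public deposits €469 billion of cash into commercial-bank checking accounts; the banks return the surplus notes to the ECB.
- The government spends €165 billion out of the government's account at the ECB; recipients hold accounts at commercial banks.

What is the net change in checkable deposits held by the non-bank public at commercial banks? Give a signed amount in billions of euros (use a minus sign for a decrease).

+€1002 billion

ECB balance sheet:
  Assets:      Securities +€73B, Loans to banks +€455B
  Liabilities: Bank reserves +€1162B, Currency in circulation −€469B, Government deposits −€165B
Commercial banking system:
  Assets:      Reserves at CB +€1162B, Securities +€295B
  Liabilities: Checkable deposits +€1002B, Borrowings from CB +€455B
So the change in checkable deposits held by the non-bank public at commercial banks is +€1002 billion.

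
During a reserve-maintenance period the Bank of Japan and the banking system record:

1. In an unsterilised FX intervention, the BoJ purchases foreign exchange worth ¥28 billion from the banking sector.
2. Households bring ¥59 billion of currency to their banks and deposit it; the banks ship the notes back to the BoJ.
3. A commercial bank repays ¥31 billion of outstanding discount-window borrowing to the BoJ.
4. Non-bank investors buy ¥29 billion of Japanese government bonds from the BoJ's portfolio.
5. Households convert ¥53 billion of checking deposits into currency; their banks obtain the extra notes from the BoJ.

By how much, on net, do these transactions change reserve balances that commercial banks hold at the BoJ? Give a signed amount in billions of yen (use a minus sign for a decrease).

-¥26 billion

BoJ balance sheet:
  Assets:      Securities −¥29B, Loans to banks −¥31B, Foreign assets +¥28B
  Liabilities: Bank reserves −¥26B, Currency in circulation −¥6B
So the change in reserve balances that commercial banks hold at the BoJ is -¥26 billion.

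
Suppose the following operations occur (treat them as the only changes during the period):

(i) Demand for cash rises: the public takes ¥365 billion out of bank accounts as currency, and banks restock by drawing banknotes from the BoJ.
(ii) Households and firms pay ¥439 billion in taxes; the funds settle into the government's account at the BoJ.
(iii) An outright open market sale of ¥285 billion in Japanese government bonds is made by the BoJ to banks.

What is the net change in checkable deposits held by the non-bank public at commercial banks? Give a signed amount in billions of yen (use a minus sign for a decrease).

BoJ balance sheet:
  Assets:      Securities −¥285B
  Liabilities: Bank reserves −¥1089B, Currency in circulation +¥365B, Government deposits +¥439B
Commercial banking system:
  Assets:      Reserves at CB −¥1089B, Securities +¥285B
  Liabilities: Checkable deposits −¥804B
So the change in checkable deposits held by the non-bank public at commercial banks is -¥804 billion.

-¥804 billion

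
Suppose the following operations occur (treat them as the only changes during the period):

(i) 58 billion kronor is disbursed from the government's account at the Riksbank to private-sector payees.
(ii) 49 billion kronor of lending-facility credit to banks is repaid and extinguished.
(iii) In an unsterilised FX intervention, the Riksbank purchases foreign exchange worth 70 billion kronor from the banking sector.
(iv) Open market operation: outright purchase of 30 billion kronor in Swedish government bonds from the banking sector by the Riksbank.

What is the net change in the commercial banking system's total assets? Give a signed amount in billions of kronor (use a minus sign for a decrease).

Riksbank balance sheet:
  Assets:      Securities +30B, Loans to banks −49B, Foreign assets +70B
  Liabilities: Bank reserves +109B, Government deposits −58B
Commercial banking system:
  Assets:      Reserves at CB +109B, Securities −30B, Foreign assets −70B
  Liabilities: Checkable deposits +58B, Borrowings from CB −49B
Change in total bank assets = +9 billion.

+9 billion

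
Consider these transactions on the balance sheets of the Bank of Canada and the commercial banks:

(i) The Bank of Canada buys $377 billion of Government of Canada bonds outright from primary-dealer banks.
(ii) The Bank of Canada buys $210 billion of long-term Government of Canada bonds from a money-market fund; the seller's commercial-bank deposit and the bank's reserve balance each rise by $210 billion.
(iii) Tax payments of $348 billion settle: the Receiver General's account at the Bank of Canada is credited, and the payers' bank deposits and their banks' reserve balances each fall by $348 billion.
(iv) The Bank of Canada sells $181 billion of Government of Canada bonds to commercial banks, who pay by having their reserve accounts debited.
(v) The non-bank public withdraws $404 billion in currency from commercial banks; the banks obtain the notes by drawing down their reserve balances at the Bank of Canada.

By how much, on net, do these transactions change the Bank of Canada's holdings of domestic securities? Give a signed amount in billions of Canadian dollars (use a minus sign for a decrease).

Bank of Canada balance sheet:
  Assets:      Securities +$406B
  Liabilities: Bank reserves −$346B, Currency in circulation +$404B, Government deposits +$348B
Commercial banking system:
  Assets:      Reserves at CB −$346B, Securities −$196B
  Liabilities: Checkable deposits −$542B
So the change in the Bank of Canada's holdings of domestic securities is +$406 billion.

+$406 billion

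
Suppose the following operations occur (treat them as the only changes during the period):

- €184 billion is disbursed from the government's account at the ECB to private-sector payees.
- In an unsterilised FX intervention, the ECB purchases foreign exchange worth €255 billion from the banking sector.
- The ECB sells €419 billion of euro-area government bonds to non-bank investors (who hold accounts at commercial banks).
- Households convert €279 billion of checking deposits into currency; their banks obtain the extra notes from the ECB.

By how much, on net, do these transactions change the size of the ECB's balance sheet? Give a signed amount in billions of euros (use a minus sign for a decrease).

-€164 billion

Government spending €184 billion: only the composition of liabilities changes → 0.
FX purchase €255 billion: an ECB asset is acquired → +€255B.
Asset sale (to non-banks) €419 billion: an ECB asset is shed → −€419B.
Currency withdrawal €279 billion: only the composition of liabilities changes → 0.
Net: 0 + 255 − 419 + 0 = -€164 billion.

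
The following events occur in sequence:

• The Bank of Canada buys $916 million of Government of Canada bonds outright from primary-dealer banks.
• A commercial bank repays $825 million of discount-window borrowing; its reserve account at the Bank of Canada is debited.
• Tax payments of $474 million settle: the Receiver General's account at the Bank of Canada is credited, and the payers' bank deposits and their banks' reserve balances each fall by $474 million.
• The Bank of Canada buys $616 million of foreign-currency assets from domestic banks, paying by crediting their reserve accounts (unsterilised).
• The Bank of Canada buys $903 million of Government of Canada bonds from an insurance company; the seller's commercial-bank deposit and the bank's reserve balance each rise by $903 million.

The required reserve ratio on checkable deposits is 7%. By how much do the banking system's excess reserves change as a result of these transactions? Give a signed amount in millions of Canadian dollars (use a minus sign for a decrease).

+$1105.97 million

OMO purchase (from banks) $916 million: reserves +$916M, deposits 0.
Discount-window repayment $825 million: reserves −$825M, deposits 0.
Government account inflow $474 million: reserves −$474M, deposits −$474M.
FX purchase $616 million: reserves +$616M, deposits 0.
Asset purchase (from non-banks) $903 million: reserves +$903M, deposits +$903M.
Totals: Δreserves = +$1136M, Δdeposits = +$429M.
Δrequired reserves = 7% × +$429M = +$30.03M.
Δexcess reserves = Δreserves − Δrequired = +$1136M − (+$30.03M) = +$1105.97 million.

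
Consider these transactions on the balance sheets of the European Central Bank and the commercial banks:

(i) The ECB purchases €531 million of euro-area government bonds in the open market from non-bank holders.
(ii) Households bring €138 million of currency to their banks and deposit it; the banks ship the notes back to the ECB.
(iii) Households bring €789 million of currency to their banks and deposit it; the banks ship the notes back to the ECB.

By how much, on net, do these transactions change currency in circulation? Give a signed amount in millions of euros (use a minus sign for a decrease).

-€927 million

ECB balance sheet:
  Assets:      Securities +€531M
  Liabilities: Bank reserves +€1458M, Currency in circulation −€927M
Commercial banking system:
  Assets:      Reserves at CB +€1458M
  Liabilities: Checkable deposits +€1458M
So the change in currency in circulation is -€927 million.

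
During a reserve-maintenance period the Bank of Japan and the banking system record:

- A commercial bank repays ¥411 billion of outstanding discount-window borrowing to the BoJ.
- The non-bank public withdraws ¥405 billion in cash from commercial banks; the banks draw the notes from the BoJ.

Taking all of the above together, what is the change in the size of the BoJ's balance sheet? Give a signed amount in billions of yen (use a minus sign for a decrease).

-¥411 billion

BoJ balance sheet:
  Assets:      Loans to banks −¥411B
  Liabilities: Bank reserves −¥816B, Currency in circulation +¥405B
Commercial banking system:
  Assets:      Reserves at CB −¥816B
  Liabilities: Checkable deposits −¥405B, Borrowings from CB −¥411B
Change in total BoJ assets = -¥411 billion.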